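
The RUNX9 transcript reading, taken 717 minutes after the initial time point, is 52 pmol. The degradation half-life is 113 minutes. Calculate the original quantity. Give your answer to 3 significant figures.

4230 pmol

Number of half-lives elapsed: n = 717/113 ≈ 6.3451.
A₀ = A × 2^n = 52 × 2^6.3451 = 52 × 81.297 ≈ 4227.5 pmol.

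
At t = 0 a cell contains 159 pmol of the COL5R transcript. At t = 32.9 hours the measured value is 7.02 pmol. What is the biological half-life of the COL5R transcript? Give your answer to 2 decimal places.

A/A₀ = 7.02/159 ≈ 0.044151.
n = log₂(22.65) ≈ 4.5014 half-lives elapsed in 32.9 hours.
t½ = 32.9/4.5014 ≈ 7.3088 hours.

7.31 hours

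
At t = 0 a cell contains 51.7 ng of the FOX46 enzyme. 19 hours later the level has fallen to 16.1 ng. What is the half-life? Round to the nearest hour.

11 hours

A/A₀ = 16.1/51.7 ≈ 0.31141.
n = log₂(3.2112) ≈ 1.6831 half-lives elapsed in 19 hours.
t½ = 19/1.6831 ≈ 11.289 hours.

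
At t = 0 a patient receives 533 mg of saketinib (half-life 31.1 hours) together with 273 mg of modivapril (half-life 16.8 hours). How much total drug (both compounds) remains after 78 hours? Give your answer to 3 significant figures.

105 mg

saketinib: 533 × (1/2)^(78/31.1) = 533 × (1/2)^2.508 ≈ 93.698 mg.
modivapril: 273 × (1/2)^(78/16.8) = 273 × (1/2)^4.6429 ≈ 10.928 mg.
Total = 93.698 + 10.928 ≈ 104.63 mg.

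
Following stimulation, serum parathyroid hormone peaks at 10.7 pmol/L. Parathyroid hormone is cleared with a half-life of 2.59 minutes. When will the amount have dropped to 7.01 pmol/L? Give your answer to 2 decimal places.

Fraction remaining = 7.01/10.7 ≈ 0.65514.
n = log₂(10.7/7.01) = ln(1.5264)/ln 2 ≈ 0.61012 half-lives.
t = n × t½ = 0.61012 × 2.59 ≈ 1.5802 minutes.

1.58 minutes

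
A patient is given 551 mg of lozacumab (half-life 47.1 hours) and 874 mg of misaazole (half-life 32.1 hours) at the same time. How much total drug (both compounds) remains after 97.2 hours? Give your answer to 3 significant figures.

lozacumab: 551 × (1/2)^(97.2/47.1) = 551 × (1/2)^2.0637 ≈ 131.8 mg.
misaazole: 874 × (1/2)^(97.2/32.1) = 874 × (1/2)^3.028 ≈ 107.15 mg.
Total = 131.8 + 107.15 ≈ 238.95 mg.

239 mg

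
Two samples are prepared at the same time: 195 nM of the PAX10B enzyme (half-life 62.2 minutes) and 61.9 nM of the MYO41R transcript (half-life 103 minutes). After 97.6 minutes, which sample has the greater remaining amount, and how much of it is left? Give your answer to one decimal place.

PAX10B enzyme, 65.7 nM

PAX10B enzyme: 195 × (1/2)^1.5691 ≈ 65.717 nM.
MYO41R transcript: 61.9 × (1/2)^0.94757 ≈ 32.095 nM.
PAX10B enzyme has more remaining, at ≈ 65.717 nM.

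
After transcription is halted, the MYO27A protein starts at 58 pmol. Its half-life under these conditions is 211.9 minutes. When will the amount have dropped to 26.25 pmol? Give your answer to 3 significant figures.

Fraction remaining = 26.25/58 ≈ 0.45259.
n = log₂(58/26.25) = ln(2.2095)/ln 2 ≈ 1.1437 half-lives.
t = n × t½ = 1.1437 × 211.9 ≈ 242.36 minutes.

242 minutes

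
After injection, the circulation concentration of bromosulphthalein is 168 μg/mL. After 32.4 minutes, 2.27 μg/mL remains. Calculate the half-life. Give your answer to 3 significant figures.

A/A₀ = 2.27/168 ≈ 0.013512.
n = log₂(74.009) ≈ 6.2096 half-lives elapsed in 32.4 minutes.
t½ = 32.4/6.2096 ≈ 5.2177 minutes.

5.22 minutes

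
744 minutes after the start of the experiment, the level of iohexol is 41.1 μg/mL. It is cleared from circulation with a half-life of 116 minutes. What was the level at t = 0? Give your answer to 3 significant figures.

3500 μg/mL

Number of half-lives elapsed: n = 744/116 ≈ 6.4138.
A₀ = A × 2^n = 41.1 × 2^6.4138 = 41.1 × 85.26 ≈ 3504.2 μg/mL.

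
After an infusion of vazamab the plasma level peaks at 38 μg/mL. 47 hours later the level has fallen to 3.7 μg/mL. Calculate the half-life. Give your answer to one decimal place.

A/A₀ = 3.7/38 ≈ 0.097368.
n = log₂(10.27) ≈ 3.3604 half-lives elapsed in 47 hours.
t½ = 47/3.3604 ≈ 13.986 hours.

14.0 hours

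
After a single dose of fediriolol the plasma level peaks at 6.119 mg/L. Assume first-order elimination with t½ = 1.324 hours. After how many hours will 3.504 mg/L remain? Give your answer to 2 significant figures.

Fraction remaining = 3.504/6.119 ≈ 0.57264.
n = log₂(6.119/3.504) = ln(1.7463)/ln 2 ≈ 0.80429 half-lives.
t = n × t½ = 0.80429 × 1.324 ≈ 1.0649 hours.

1.1 hours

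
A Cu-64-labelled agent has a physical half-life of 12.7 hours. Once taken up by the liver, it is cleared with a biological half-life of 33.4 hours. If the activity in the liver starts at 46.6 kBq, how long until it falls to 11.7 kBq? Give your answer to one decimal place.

1/t_eff = 1/t_phys + 1/t_biol = 1/12.7 + 1/33.4 = 0.10868 per hour.
t_eff = 12.7 × 33.4 / (12.7 + 33.4) ≈ 9.2013 hours.
n = log₂(46.6/11.7) ≈ 1.9938; t = 1.9938 × 9.2013 ≈ 18.346 hours.

18.3 hours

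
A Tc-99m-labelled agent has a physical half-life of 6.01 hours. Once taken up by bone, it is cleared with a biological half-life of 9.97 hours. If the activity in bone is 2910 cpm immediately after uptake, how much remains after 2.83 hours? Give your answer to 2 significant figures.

1700 cpm

1/t_eff = 1/t_phys + 1/t_biol = 1/6.01 + 1/9.97 = 0.26669 per hour.
t_eff = 6.01 × 9.97 / (6.01 + 9.97) ≈ 3.7497 hours.
Remaining = 2910 × (1/2)^(2.83/3.7497) = 2910 × (1/2)^0.75473 ≈ 1724.6 cpm.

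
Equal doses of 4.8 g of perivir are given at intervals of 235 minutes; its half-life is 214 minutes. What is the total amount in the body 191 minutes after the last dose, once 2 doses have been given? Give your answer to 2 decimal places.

The 2 doses were given 426, 191 minutes ago.
Total = 4.8·(1/2)^(426/214) + 4.8·(1/2)^(191/214)
      = 1.2078 + 2.5856 ≈ 3.7934 g.

3.79 g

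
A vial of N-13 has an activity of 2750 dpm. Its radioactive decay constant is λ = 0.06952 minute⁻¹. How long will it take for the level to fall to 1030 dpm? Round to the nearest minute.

14 minutes

t½ = ln 2 / λ = 0.69315 / 0.06952 ≈ 9.9705 minutes.
Fraction remaining = 1030/2750 ≈ 0.37455.
n = log₂(2750/1030) = ln(2.6699)/ln 2 ≈ 1.4168 half-lives.
t = n × t½ = 1.4168 × 9.9705 ≈ 14.126 minutes.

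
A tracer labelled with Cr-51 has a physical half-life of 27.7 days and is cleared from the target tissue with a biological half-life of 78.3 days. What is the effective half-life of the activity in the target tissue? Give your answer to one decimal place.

20.5 days

1/t_eff = 1/t_phys + 1/t_biol = 1/27.7 + 1/78.3 = 0.048872 per day.
t_eff = 27.7 × 78.3 / (27.7 + 78.3) ≈ 20.461 days.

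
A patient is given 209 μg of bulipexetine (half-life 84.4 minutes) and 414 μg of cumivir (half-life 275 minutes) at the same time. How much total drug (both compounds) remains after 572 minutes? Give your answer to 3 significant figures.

bulipexetine: 209 × (1/2)^(572/84.4) = 209 × (1/2)^6.7773 ≈ 1.9054 μg.
cumivir: 414 × (1/2)^(572/275) = 414 × (1/2)^2.08 ≈ 97.917 μg.
Total = 1.9054 + 97.917 ≈ 99.822 μg.

99.8 μg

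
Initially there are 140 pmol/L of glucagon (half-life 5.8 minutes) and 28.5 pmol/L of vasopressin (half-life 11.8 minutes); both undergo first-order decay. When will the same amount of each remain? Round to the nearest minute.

Set 140·(1/2)^(t/5.8) = 28.5·(1/2)^(t/11.8).
Taking log₂: log₂(140/28.5) = t·(1/5.8 − 1/11.8).
log₂(4.9123) = 2.2964; 1/5.8 − 1/11.8 = 0.087668.
t = 2.2964 / 0.087668 ≈ 26.194 minutes.

26 minutes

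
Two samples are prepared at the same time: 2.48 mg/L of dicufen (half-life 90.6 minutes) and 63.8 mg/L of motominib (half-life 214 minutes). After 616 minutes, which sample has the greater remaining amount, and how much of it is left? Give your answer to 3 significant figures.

motominib, 8.68 mg/L

dicufen: 2.48 × (1/2)^6.7991 ≈ 0.02227 mg/L.
motominib: 63.8 × (1/2)^2.8785 ≈ 8.6757 mg/L.
Motominib has more remaining, at ≈ 8.6757 mg/L.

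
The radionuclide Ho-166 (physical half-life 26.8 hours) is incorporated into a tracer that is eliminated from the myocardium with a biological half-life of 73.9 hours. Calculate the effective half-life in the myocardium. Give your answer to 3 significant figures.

1/t_eff = 1/t_phys + 1/t_biol = 1/26.8 + 1/73.9 = 0.050845 per hour.
t_eff = 26.8 × 73.9 / (26.8 + 73.9) ≈ 19.668 hours.

19.7 hours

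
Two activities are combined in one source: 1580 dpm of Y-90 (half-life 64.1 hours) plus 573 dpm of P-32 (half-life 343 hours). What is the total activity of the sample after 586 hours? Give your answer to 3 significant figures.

Y-90: 1580 × (1/2)^(586/64.1) = 1580 × (1/2)^9.142 ≈ 2.7967 dpm.
P-32: 573 × (1/2)^(586/343) = 573 × (1/2)^1.7085 ≈ 175.33 dpm.
Total = 2.7967 + 175.33 ≈ 178.13 dpm.

178 dpm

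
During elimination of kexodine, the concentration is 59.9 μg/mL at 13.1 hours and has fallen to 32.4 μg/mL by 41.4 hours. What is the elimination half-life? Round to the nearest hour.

32 hours

Over Δt = 41.4 − 13.1 = 28.3 hours, the level fell by a factor of 59.9/32.4 ≈ 1.8488.
n = log₂(1.8488) ≈ 0.88656 half-lives, so t½ = 28.3/0.88656 ≈ 31.921 hours.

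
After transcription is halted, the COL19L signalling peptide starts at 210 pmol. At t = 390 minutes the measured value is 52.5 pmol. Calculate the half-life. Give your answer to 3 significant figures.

A/A₀ = 52.5/210 ≈ 0.25.
n = log₂(4) ≈ 2 half-lives elapsed in 390 minutes.
t½ = 390/2 ≈ 195 minutes.

195 minutes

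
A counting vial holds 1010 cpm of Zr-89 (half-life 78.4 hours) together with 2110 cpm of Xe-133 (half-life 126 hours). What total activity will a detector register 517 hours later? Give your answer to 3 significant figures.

Zr-89: 1010 × (1/2)^(517/78.4) = 1010 × (1/2)^6.5944 ≈ 10.452 cpm.
Xe-133: 2110 × (1/2)^(517/126) = 2110 × (1/2)^4.1032 ≈ 122.77 cpm.
Total = 10.452 + 122.77 ≈ 133.23 cpm.

133 cpm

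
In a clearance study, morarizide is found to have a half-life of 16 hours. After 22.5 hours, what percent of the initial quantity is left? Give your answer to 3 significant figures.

n = 22.5/16 ≈ 1.4062 half-lives.
Fraction remaining = (1/2)^1.4062 ≈ 0.37729, i.e. 37.729%.

37.7%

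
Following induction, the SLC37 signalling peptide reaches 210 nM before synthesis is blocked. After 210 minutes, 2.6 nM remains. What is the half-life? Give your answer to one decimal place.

33.1 minutes

A/A₀ = 2.6/210 ≈ 0.012381.
n = log₂(80.769) ≈ 6.3357 half-lives elapsed in 210 minutes.
t½ = 210/6.3357 ≈ 33.145 minutes.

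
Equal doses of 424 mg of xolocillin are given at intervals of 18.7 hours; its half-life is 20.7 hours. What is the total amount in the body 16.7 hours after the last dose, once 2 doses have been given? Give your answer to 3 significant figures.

372 mg

The 2 doses were given 35.4, 16.7 hours ago.
Total = 424·(1/2)^(35.4/20.7) + 424·(1/2)^(16.7/20.7)
      = 129.59 + 242.39 ≈ 371.97 mg.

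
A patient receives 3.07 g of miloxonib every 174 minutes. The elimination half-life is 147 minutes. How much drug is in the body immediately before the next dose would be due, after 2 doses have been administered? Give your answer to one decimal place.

The 2 doses were given 348, 174 minutes ago.
Total = 3.07·(1/2)^(348/147) + 3.07·(1/2)^(174/147)
      = 0.59497 + 1.3515 ≈ 1.9465 g.

1.9 g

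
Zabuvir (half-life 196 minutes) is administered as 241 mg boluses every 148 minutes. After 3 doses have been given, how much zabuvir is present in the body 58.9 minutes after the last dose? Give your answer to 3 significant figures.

380 mg

The 3 doses were given 354.9, 206.9, 58.9 minutes ago.
Total = 241·(1/2)^(354.9/196) + 241·(1/2)^(206.9/196) + 241·(1/2)^(58.9/196)
      = 68.697 + 115.94 + 195.68 ≈ 380.32 mg.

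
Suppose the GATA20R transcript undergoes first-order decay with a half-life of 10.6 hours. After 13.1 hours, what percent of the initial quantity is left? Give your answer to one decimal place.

n = 13.1/10.6 ≈ 1.2358 half-lives.
Fraction remaining = (1/2)^1.2358 ≈ 0.42459, i.e. 42.459%.

42.5%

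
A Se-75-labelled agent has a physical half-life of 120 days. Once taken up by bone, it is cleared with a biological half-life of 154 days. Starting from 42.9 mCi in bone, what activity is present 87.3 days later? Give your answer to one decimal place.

17.5 mCi

1/t_eff = 1/t_phys + 1/t_biol = 1/120 + 1/154 = 0.014827 per day.
t_eff = 120 × 154 / (120 + 154) ≈ 67.445 days.
Remaining = 42.9 × (1/2)^(87.3/67.445) = 42.9 × (1/2)^1.2944 ≈ 17.491 mCi.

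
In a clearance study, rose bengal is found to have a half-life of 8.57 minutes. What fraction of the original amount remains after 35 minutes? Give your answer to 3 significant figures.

0.0590

n = 35/8.57 ≈ 4.084 half-lives.
Fraction remaining = (1/2)^4.084 ≈ 0.058964.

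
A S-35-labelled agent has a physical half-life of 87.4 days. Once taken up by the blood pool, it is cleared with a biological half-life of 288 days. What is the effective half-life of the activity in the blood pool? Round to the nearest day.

1/t_eff = 1/t_phys + 1/t_biol = 1/87.4 + 1/288 = 0.014914 per day.
t_eff = 87.4 × 288 / (87.4 + 288) ≈ 67.052 days.

67 days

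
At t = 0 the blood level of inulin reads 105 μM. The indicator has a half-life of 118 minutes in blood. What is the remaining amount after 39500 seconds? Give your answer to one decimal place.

2.2 μM

Convert the elapsed time: 39500 seconds = 658.333 minutes.
Number of half-lives: n = 658.333/118 ≈ 5.5791.
Remaining = 105 × (1/2)^5.5791 = 105 × 0.020918 ≈ 2.1964 μM.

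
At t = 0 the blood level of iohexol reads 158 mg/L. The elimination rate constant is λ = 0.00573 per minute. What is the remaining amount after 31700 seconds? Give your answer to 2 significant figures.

7.7 mg/L

t½ = ln 2 / λ = 0.69315 / 0.00573 ≈ 120.97 minutes.
Convert the elapsed time: 31700 seconds = 528.333 minutes.
Number of half-lives: n = 528.333/120.97 ≈ 4.3675.
Remaining = 158 × (1/2)^4.3675 = 158 × 0.048444 ≈ 7.6541 mg/L.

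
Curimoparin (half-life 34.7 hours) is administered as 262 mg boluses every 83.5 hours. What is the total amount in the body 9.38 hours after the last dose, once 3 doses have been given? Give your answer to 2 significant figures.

The 3 doses were given 176.38, 92.88, 9.38 hours ago.
Total = 262·(1/2)^(176.38/34.7) + 262·(1/2)^(92.88/34.7) + 262·(1/2)^(9.38/34.7)
      = 7.7298 + 40.978 + 217.23 ≈ 265.94 mg.

270 mg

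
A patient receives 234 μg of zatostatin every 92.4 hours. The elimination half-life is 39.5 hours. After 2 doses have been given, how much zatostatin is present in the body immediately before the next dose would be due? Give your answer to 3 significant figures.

The 2 doses were given 184.8, 92.4 hours ago.
Total = 234·(1/2)^(184.8/39.5) + 234·(1/2)^(92.4/39.5)
      = 9.138 + 46.242 ≈ 55.38 μg.

55.4 μg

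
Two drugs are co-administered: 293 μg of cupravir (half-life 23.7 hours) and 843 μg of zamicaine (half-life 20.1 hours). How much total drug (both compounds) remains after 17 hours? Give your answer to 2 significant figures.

cupravir: 293 × (1/2)^(17/23.7) = 293 × (1/2)^0.7173 ≈ 178.21 μg.
zamicaine: 843 × (1/2)^(17/20.1) = 843 × (1/2)^0.84577 ≈ 469.06 μg.
Total = 178.21 + 469.06 ≈ 647.27 μg.

650 μg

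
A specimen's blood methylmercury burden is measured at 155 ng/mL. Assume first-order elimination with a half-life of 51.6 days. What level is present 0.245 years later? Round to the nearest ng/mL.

47 ng/mL

Convert the elapsed time: 0.245 years = 89.425 days.
Number of half-lives: n = 89.425/51.6 ≈ 1.733.
Remaining = 155 × (1/2)^1.733 = 155 × 0.30082 ≈ 46.627 ng/mL.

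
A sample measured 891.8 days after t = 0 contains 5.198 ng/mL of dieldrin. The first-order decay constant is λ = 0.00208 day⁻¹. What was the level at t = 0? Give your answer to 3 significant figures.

t½ = ln 2 / λ = 0.69315 / 0.00208 ≈ 333.24 days.
Number of half-lives elapsed: n = 891.8/333.24 ≈ 2.6761.
A₀ = A × 2^n = 5.198 × 2^2.6761 = 5.198 × 6.3913 ≈ 33.222 ng/mL.

33.2 ng/mL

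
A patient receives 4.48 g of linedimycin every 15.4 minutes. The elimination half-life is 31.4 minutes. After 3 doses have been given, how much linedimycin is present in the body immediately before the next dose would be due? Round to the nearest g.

7 g

The 3 doses were given 46.2, 30.8, 15.4 minutes ago.
Total = 4.48·(1/2)^(46.2/31.4) + 4.48·(1/2)^(30.8/31.4) + 4.48·(1/2)^(15.4/31.4)
      = 1.6157 + 2.2699 + 3.1889 ≈ 7.0745 g.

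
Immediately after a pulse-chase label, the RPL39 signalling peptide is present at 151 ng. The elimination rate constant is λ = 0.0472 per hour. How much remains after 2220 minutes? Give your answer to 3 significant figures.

t½ = ln 2 / λ = 0.69315 / 0.0472 ≈ 14.685 hours.
Convert the elapsed time: 2220 minutes = 37 hours.
Number of half-lives: n = 37/14.685 ≈ 2.5195.
Remaining = 151 × (1/2)^2.5195 = 151 × 0.1744 ≈ 26.334 ng.

26.3 ng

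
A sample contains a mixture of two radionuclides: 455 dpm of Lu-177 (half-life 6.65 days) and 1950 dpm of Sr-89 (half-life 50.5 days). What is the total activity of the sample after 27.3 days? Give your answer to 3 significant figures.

1370 dpm

Lu-177: 455 × (1/2)^(27.3/6.65) = 455 × (1/2)^4.1053 ≈ 26.437 dpm.
Sr-89: 1950 × (1/2)^(27.3/50.5) = 1950 × (1/2)^0.54059 ≈ 1340.6 dpm.
Total = 26.437 + 1340.6 ≈ 1367 dpm.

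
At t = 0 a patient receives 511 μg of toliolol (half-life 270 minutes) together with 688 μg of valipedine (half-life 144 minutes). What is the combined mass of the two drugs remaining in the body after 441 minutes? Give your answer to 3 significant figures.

toliolol: 511 × (1/2)^(441/270) = 511 × (1/2)^1.6333 ≈ 164.72 μg.
valipedine: 688 × (1/2)^(441/144) = 688 × (1/2)^3.0625 ≈ 82.354 μg.
Total = 164.72 + 82.354 ≈ 247.07 μg.

247 μg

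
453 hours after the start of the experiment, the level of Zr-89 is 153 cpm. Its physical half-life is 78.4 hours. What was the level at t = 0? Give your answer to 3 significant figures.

8400 cpm

Number of half-lives elapsed: n = 453/78.4 ≈ 5.7781.
A₀ = A × 2^n = 153 × 2^5.7781 = 153 × 54.874 ≈ 8395.8 cpm.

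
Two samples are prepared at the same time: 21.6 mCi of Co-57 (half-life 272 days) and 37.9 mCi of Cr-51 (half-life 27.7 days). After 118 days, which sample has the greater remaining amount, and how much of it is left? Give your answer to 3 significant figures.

Co-57, 16.0 mCi

Co-57: 21.6 × (1/2)^0.43382 ≈ 15.99 mCi.
Cr-51: 37.9 × (1/2)^4.2599 ≈ 1.9782 mCi.
Co-57 has more remaining, at ≈ 15.99 mCi.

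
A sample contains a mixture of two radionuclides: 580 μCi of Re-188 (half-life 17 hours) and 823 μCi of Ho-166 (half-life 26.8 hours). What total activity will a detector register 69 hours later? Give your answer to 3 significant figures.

Re-188: 580 × (1/2)^(69/17) = 580 × (1/2)^4.0588 ≈ 34.802 μCi.
Ho-166: 823 × (1/2)^(69/26.8) = 823 × (1/2)^2.5746 ≈ 138.15 μCi.
Total = 34.802 + 138.15 ≈ 172.95 μCi.

173 μCi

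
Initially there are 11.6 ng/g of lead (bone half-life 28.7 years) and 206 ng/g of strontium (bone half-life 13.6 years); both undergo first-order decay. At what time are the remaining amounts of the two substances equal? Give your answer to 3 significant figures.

Set 11.6·(1/2)^(t/28.7) = 206·(1/2)^(t/13.6).
Taking log₂: log₂(11.6/206) = t·(1/28.7 − 1/13.6).
log₂(0.056311) = -4.1504; 1/28.7 − 1/13.6 = -0.038686.
t = -4.1504 / -0.038686 ≈ 107.28 years.

107 years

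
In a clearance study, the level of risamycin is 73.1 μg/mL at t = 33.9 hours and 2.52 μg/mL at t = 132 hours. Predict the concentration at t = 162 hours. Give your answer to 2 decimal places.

0.90 μg/mL

Over Δt = 132 − 33.9 = 98.1 hours, the level fell by a factor of 73.1/2.52 ≈ 29.008.
n = log₂(29.008) ≈ 4.8584 half-lives, so t½ = 98.1/4.8584 ≈ 20.192 hours.
From t = 132 to t = 162: 2.52 × (1/2)^((162−132)/20.192) ≈ 0.8998 μg/mL.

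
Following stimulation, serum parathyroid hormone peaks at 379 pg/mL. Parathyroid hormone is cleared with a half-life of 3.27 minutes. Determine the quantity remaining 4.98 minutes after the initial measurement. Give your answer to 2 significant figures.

130 pg/mL

Number of half-lives: n = 4.98/3.27 ≈ 1.5229.
Remaining = 379 × (1/2)^1.5229 = 379 × 0.34798 ≈ 131.88 pg/mL.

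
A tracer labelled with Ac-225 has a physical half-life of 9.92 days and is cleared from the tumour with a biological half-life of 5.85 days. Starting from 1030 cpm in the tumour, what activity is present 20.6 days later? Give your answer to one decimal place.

21.3 cpm

1/t_eff = 1/t_phys + 1/t_biol = 1/9.92 + 1/5.85 = 0.27175 per day.
t_eff = 9.92 × 5.85 / (9.92 + 5.85) ≈ 3.6799 days.
Remaining = 1030 × (1/2)^(20.6/3.6799) = 1030 × (1/2)^5.598 ≈ 21.266 cpm.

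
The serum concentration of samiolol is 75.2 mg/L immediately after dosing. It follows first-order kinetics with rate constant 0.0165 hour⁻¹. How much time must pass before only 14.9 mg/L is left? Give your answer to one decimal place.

t½ = ln 2 / k = 0.69315 / 0.0165 ≈ 42.009 hours.
Fraction remaining = 14.9/75.2 ≈ 0.19814.
n = log₂(75.2/14.9) = ln(5.047)/ln 2 ≈ 2.3354 half-lives.
t = n × t½ = 2.3354 × 42.009 ≈ 98.108 hours.

98.1 hours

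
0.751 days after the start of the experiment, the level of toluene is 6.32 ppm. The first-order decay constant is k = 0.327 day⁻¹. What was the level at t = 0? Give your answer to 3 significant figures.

t½ = ln 2 / k = 0.69315 / 0.327 ≈ 2.1197 days.
Number of half-lives elapsed: n = 0.751/2.1197 ≈ 0.35429.
A₀ = A × 2^n = 6.32 × 2^0.35429 = 6.32 × 1.2784 ≈ 8.0792 ppm.

8.08 ppm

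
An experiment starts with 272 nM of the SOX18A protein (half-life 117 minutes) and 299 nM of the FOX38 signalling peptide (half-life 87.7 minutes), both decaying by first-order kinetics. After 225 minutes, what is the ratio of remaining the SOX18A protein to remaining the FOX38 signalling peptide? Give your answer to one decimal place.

SOX18A protein: 272 × (1/2)^(225/117) = 272 × (1/2)^1.9231 ≈ 71.724 nM.
FOX38 signalling peptide: 299 × (1/2)^(225/87.7) = 299 × (1/2)^2.5656 ≈ 50.508 nM.
Ratio ≈ 71.724 / 50.508 ≈ 1.4201.

1.4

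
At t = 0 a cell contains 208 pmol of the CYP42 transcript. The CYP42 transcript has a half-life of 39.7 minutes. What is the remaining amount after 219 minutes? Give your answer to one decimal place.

Number of half-lives: n = 219/39.7 ≈ 5.5164.
Remaining = 208 × (1/2)^5.5164 = 208 × 0.021848 ≈ 4.5443 pmol.

4.5 pmol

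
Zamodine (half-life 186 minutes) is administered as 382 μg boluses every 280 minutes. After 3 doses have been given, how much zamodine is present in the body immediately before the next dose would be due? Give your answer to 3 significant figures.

The 3 doses were given 840, 560, 280 minutes ago.
Total = 382·(1/2)^(840/186) + 382·(1/2)^(560/186) + 382·(1/2)^(280/186)
      = 16.694 + 47.395 + 134.56 ≈ 198.64 μg.

199 μg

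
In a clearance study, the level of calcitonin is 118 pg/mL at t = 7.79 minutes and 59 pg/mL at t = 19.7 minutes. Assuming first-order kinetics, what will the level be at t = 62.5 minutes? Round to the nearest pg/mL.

5 pg/mL

Over Δt = 19.7 − 7.79 = 11.91 minutes, the level fell by a factor of 118/59 ≈ 2.
n = log₂(2) ≈ 1 half-lives, so t½ = 11.91/1 ≈ 11.91 minutes.
From t = 19.7 to t = 62.5: 59 × (1/2)^((62.5−19.7)/11.91) ≈ 4.8873 pg/mL.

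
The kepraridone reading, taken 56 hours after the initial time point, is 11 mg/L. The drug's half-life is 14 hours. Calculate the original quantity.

176 mg/L

Number of half-lives elapsed: n = 56/14 ≈ 4.
A₀ = A × 2^n = 11 × 2^4 = 11 × 16 ≈ 176 mg/L.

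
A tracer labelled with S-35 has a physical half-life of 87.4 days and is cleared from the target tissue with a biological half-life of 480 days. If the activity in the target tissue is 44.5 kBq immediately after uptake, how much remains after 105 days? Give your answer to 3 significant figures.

1/t_eff = 1/t_phys + 1/t_biol = 1/87.4 + 1/480 = 0.013525 per day.
t_eff = 87.4 × 480 / (87.4 + 480) ≈ 73.937 days.
Remaining = 44.5 × (1/2)^(105/73.937) = 44.5 × (1/2)^1.4201 ≈ 16.629 kBq.

16.6 kBq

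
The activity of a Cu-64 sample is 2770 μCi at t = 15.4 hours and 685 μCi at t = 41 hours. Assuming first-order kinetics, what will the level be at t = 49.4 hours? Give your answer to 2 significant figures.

430 μCi

Over Δt = 41 − 15.4 = 25.6 hours, the level fell by a factor of 2770/685 ≈ 4.0438.
n = log₂(4.0438) ≈ 2.0157 half-lives, so t½ = 25.6/2.0157 ≈ 12.7 hours.
From t = 41 to t = 49.4: 685 × (1/2)^((49.4−41)/12.7) ≈ 433.1 μCi.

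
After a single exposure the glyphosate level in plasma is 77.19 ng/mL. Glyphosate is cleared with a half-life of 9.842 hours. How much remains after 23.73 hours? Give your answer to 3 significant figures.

Number of half-lives: n = 23.73/9.842 ≈ 2.4111.
Remaining = 77.19 × (1/2)^2.4111 = 77.19 × 0.18801 ≈ 14.513 ng/mL.

14.5 ng/mL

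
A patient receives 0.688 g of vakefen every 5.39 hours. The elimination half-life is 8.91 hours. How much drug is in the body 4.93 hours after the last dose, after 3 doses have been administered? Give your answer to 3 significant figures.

The 3 doses were given 15.71, 10.32, 4.93 hours ago.
Total = 0.688·(1/2)^(15.71/8.91) + 0.688·(1/2)^(10.32/8.91) + 0.688·(1/2)^(4.93/8.91)
      = 0.20268 + 0.30826 + 0.46884 ≈ 0.97979 g.

0.980 g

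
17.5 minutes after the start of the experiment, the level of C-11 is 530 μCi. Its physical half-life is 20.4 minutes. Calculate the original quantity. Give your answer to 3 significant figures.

Number of half-lives elapsed: n = 17.5/20.4 ≈ 0.85784.
A₀ = A × 2^n = 530 × 2^0.85784 = 530 × 1.8123 ≈ 960.53 μCi.

961 μCi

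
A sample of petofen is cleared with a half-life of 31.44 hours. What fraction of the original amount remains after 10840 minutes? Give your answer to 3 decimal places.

10840 minutes = 180.667 hours.
n = 180.667/31.44 ≈ 5.7464 half-lives.
Fraction remaining = (1/2)^5.7464 ≈ 0.018628.

0.019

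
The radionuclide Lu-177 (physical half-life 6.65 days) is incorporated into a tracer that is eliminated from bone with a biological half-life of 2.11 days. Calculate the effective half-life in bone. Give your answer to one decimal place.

1.6 days

1/t_eff = 1/t_phys + 1/t_biol = 1/6.65 + 1/2.11 = 0.62431 per day.
t_eff = 6.65 × 2.11 / (6.65 + 2.11) ≈ 1.6018 days.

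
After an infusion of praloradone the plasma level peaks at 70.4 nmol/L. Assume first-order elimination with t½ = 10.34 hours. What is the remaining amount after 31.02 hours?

8.8 nmol/L

Elapsed time is 3 half-lives (31.02/10.34).
Each half-life halves the amount: 70.4 × (1/2)^3 = 70.4/8 = 8.8 nmol/L.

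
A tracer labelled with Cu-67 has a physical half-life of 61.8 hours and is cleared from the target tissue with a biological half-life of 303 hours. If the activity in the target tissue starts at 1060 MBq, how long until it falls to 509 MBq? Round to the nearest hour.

54 hours

1/t_eff = 1/t_phys + 1/t_biol = 1/61.8 + 1/303 = 0.019482 per hour.
t_eff = 61.8 × 303 / (61.8 + 303) ≈ 51.331 hours.
n = log₂(1060/509) ≈ 1.0583; t = 1.0583 × 51.331 ≈ 54.325 hours.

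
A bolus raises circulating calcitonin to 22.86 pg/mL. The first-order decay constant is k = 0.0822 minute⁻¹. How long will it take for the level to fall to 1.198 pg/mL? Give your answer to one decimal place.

35.9 minutes

t½ = ln 2 / k = 0.69315 / 0.0822 ≈ 8.4324 minutes.
Fraction remaining = 1.198/22.86 ≈ 0.052406.
n = log₂(22.86/1.198) = ln(19.082)/ln 2 ≈ 4.2541 half-lives.
t = n × t½ = 4.2541 × 8.4324 ≈ 35.873 minutes.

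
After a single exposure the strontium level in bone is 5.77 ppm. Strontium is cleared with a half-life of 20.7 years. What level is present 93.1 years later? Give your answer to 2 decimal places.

0.26 ppm

Number of half-lives: n = 93.1/20.7 ≈ 4.4976.
Remaining = 5.77 × (1/2)^4.4976 = 5.77 × 0.044268 ≈ 0.25543 ppm.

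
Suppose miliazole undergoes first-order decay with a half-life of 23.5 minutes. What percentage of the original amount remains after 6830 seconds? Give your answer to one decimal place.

6830 seconds = 113.833 minutes.
n = 113.833/23.5 ≈ 4.844 half-lives.
Fraction remaining = (1/2)^4.844 ≈ 0.034819, i.e. 3.4819%.

3.5%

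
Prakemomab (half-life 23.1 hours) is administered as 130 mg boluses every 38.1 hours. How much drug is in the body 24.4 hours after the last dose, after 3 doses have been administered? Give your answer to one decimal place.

The 3 doses were given 100.6, 62.5, 24.4 hours ago.
Total = 130·(1/2)^(100.6/23.1) + 130·(1/2)^(62.5/23.1) + 130·(1/2)^(24.4/23.1)
      = 6.3528 + 19.928 + 62.513 ≈ 88.794 mg.

88.8 mg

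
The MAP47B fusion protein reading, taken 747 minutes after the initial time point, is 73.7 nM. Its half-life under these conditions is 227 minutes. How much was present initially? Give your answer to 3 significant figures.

721 nM

Number of half-lives elapsed: n = 747/227 ≈ 3.2907.
A₀ = A × 2^n = 73.7 × 2^3.2907 = 73.7 × 9.7862 ≈ 721.24 nM.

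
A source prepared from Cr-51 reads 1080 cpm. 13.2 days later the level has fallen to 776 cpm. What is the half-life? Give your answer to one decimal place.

A/A₀ = 776/1080 ≈ 0.71852.
n = log₂(1.3918) ≈ 0.4769 half-lives elapsed in 13.2 days.
t½ = 13.2/0.4769 ≈ 27.679 days.

27.7 days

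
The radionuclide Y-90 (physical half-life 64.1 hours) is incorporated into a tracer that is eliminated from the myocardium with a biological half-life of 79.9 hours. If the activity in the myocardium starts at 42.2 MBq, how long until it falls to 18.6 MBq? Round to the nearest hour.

42 hours

1/t_eff = 1/t_phys + 1/t_biol = 1/64.1 + 1/79.9 = 0.028116 per hour.
t_eff = 64.1 × 79.9 / (64.1 + 79.9) ≈ 35.567 hours.
n = log₂(42.2/18.6) ≈ 1.1819; t = 1.1819 × 35.567 ≈ 42.038 hours.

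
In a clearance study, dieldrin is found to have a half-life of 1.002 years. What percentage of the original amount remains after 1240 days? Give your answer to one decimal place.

9.5%

1240 days = 3.39726 years.
n = 3.39726/1.002 ≈ 3.3905 half-lives.
Fraction remaining = (1/2)^3.3905 ≈ 0.09536, i.e. 9.536%.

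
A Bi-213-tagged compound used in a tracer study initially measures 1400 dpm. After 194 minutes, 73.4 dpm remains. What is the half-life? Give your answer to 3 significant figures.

A/A₀ = 73.4/1400 ≈ 0.052429.
n = log₂(19.074) ≈ 4.2535 half-lives elapsed in 194 minutes.
t½ = 194/4.2535 ≈ 45.609 minutes.

45.6 minutes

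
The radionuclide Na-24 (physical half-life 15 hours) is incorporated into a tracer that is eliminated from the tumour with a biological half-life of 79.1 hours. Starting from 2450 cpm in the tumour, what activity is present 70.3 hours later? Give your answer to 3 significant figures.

1/t_eff = 1/t_phys + 1/t_biol = 1/15 + 1/79.1 = 0.079309 per hour.
t_eff = 15 × 79.1 / (15 + 79.1) ≈ 12.609 hours.
Remaining = 2450 × (1/2)^(70.3/12.609) = 2450 × (1/2)^5.5754 ≈ 51.381 cpm.

51.4 cpm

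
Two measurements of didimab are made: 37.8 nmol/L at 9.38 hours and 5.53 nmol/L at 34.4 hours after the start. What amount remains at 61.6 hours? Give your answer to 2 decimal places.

Over Δt = 34.4 − 9.38 = 25.02 hours, the level fell by a factor of 37.8/5.53 ≈ 6.8354.
n = log₂(6.8354) ≈ 2.773 half-lives, so t½ = 25.02/2.773 ≈ 9.0226 hours.
From t = 34.4 to t = 61.6: 5.53 × (1/2)^((61.6−34.4)/9.0226) ≈ 0.68427 nmol/L.

0.68 nmol/L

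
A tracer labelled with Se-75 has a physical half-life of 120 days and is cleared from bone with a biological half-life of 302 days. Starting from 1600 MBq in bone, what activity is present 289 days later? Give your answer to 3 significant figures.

1/t_eff = 1/t_phys + 1/t_biol = 1/120 + 1/302 = 0.011645 per day.
t_eff = 120 × 302 / (120 + 302) ≈ 85.877 days.
Remaining = 1600 × (1/2)^(289/85.877) = 1600 × (1/2)^3.3653 ≈ 155.26 MBq.

155 MBq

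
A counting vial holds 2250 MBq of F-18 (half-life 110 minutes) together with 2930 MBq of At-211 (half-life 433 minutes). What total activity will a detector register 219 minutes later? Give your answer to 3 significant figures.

F-18: 2250 × (1/2)^(219/110) = 2250 × (1/2)^1.9909 ≈ 566.06 MBq.
At-211: 2930 × (1/2)^(219/433) = 2930 × (1/2)^0.50577 ≈ 2063.5 MBq.
Total = 566.06 + 2063.5 ≈ 2629.6 MBq.

2630 MBq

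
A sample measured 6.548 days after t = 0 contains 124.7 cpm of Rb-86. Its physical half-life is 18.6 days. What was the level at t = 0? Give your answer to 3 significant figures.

159 cpm

Number of half-lives elapsed: n = 6.548/18.6 ≈ 0.35204.
A₀ = A × 2^n = 124.7 × 2^0.35204 = 124.7 × 1.2764 ≈ 159.16 cpm.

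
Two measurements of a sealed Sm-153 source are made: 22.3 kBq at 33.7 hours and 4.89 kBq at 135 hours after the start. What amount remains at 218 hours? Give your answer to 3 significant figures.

1.41 kBq

Over Δt = 135 − 33.7 = 101.3 hours, the level fell by a factor of 22.3/4.89 ≈ 4.5603.
n = log₂(4.5603) ≈ 2.1891 half-lives, so t½ = 101.3/2.1891 ≈ 46.274 hours.
From t = 135 to t = 218: 4.89 × (1/2)^((218−135)/46.274) ≈ 1.4105 kBq.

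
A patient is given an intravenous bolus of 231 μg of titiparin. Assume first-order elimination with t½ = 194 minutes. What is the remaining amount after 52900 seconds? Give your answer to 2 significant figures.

9.9 μg

Convert the elapsed time: 52900 seconds = 881.667 minutes.
Number of half-lives: n = 881.667/194 ≈ 4.5447.
Remaining = 231 × (1/2)^4.5447 = 231 × 0.042847 ≈ 9.8976 μg.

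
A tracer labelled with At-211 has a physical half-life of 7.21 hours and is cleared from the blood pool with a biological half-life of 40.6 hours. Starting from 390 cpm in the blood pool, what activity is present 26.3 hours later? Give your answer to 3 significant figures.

19.9 cpm

1/t_eff = 1/t_phys + 1/t_biol = 1/7.21 + 1/40.6 = 0.16333 per hour.
t_eff = 7.21 × 40.6 / (7.21 + 40.6) ≈ 6.1227 hours.
Remaining = 390 × (1/2)^(26.3/6.1227) = 390 × (1/2)^4.2955 ≈ 19.861 cpm.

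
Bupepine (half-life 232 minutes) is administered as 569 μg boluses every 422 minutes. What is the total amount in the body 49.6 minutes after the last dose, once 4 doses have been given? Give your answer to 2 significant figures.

680 μg

The 4 doses were given 1315.6, 893.6, 471.6, 49.6 minutes ago.
Total = 569·(1/2)^(1315.6/232) + 569·(1/2)^(893.6/232) + 569·(1/2)^(471.6/232) + 569·(1/2)^(49.6/232)
      = 11.17 + 39.412 + 139.06 + 490.63 ≈ 680.27 μg.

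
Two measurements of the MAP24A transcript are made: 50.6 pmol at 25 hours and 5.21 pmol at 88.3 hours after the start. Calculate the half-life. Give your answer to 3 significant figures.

19.3 hours

Over Δt = 88.3 − 25 = 63.3 hours, the level fell by a factor of 50.6/5.21 ≈ 9.7121.
n = log₂(9.7121) ≈ 3.2798 half-lives, so t½ = 63.3/3.2798 ≈ 19.3 hours.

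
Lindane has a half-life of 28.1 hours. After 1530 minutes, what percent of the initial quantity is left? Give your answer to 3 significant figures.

53.3%

1530 minutes = 25.5 hours.
n = 25.5/28.1 ≈ 0.90747 half-lives.
Fraction remaining = (1/2)^0.90747 ≈ 0.53312, i.e. 53.312%.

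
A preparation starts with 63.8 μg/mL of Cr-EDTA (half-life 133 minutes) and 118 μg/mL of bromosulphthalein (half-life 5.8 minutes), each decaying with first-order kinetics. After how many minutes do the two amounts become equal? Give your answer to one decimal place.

Set 63.8·(1/2)^(t/133) = 118·(1/2)^(t/5.8).
Taking log₂: log₂(63.8/118) = t·(1/133 − 1/5.8).
log₂(0.54068) = -0.88716; 1/133 − 1/5.8 = -0.16489.
t = -0.88716 / -0.16489 ≈ 5.3801 minutes.

5.4 minutes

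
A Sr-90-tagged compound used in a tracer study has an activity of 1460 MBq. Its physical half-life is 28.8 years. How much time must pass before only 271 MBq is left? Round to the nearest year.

Fraction remaining = 271/1460 ≈ 0.18562.
n = log₂(1460/271) = ln(5.3875)/ln 2 ≈ 2.4296 half-lives.
t = n × t½ = 2.4296 × 28.8 ≈ 69.973 years.

70 years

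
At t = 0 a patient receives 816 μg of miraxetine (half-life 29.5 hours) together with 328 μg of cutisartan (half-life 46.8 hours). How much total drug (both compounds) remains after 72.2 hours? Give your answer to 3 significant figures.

262 μg

miraxetine: 816 × (1/2)^(72.2/29.5) = 816 × (1/2)^2.4475 ≈ 149.6 μg.
cutisartan: 328 × (1/2)^(72.2/46.8) = 328 × (1/2)^1.5427 ≈ 112.58 μg.
Total = 149.6 + 112.58 ≈ 262.18 μg.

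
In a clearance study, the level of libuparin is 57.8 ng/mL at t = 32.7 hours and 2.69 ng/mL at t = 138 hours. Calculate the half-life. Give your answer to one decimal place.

Over Δt = 138 − 32.7 = 105.3 hours, the level fell by a factor of 57.8/2.69 ≈ 21.487.
n = log₂(21.487) ≈ 4.4254 half-lives, so t½ = 105.3/4.4254 ≈ 23.795 hours.

23.8 hours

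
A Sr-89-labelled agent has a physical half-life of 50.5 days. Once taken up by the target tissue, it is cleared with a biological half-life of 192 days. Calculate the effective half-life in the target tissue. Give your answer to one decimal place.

40.0 days

1/t_eff = 1/t_phys + 1/t_biol = 1/50.5 + 1/192 = 0.02501 per day.
t_eff = 50.5 × 192 / (50.5 + 192) ≈ 39.984 days.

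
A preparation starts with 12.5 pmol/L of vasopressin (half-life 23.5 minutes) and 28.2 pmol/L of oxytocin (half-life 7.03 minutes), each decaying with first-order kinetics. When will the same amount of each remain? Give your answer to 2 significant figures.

12 minutes

Set 12.5·(1/2)^(t/23.5) = 28.2·(1/2)^(t/7.03).
Taking log₂: log₂(12.5/28.2) = t·(1/23.5 − 1/7.03).
log₂(0.44326) = -1.1738; 1/23.5 − 1/7.03 = -0.099694.
t = -1.1738 / -0.099694 ≈ 11.774 minutes.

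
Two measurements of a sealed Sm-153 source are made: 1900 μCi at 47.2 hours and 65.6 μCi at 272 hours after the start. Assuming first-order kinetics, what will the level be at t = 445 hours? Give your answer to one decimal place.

Over Δt = 272 − 47.2 = 224.8 hours, the level fell by a factor of 1900/65.6 ≈ 28.963.
n = log₂(28.963) ≈ 4.8562 half-lives, so t½ = 224.8/4.8562 ≈ 46.292 hours.
From t = 272 to t = 445: 65.6 × (1/2)^((445−272)/46.292) ≈ 4.9193 μCi.

4.9 μCi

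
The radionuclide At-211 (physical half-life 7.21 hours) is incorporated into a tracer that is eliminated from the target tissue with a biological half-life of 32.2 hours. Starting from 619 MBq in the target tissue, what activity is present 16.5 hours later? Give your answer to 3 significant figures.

1/t_eff = 1/t_phys + 1/t_biol = 1/7.21 + 1/32.2 = 0.16975 per hour.
t_eff = 7.21 × 32.2 / (7.21 + 32.2) ≈ 5.8909 hours.
Remaining = 619 × (1/2)^(16.5/5.8909) = 619 × (1/2)^2.8009 ≈ 88.824 MBq.

88.8 MBq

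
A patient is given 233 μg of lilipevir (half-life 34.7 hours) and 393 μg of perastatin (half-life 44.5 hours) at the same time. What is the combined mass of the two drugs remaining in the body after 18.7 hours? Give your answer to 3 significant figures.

lilipevir: 233 × (1/2)^(18.7/34.7) = 233 × (1/2)^0.5389 ≈ 160.37 μg.
perastatin: 393 × (1/2)^(18.7/44.5) = 393 × (1/2)^0.42022 ≈ 293.69 μg.
Total = 160.37 + 293.69 ≈ 454.06 μg.

454 μg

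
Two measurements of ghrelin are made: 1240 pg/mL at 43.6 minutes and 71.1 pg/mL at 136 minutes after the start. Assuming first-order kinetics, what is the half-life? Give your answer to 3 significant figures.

22.4 minutes

Over Δt = 136 − 43.6 = 92.4 minutes, the level fell by a factor of 1240/71.1 ≈ 17.44.
n = log₂(17.44) ≈ 4.1243 half-lives, so t½ = 92.4/4.1243 ≈ 22.404 minutes.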